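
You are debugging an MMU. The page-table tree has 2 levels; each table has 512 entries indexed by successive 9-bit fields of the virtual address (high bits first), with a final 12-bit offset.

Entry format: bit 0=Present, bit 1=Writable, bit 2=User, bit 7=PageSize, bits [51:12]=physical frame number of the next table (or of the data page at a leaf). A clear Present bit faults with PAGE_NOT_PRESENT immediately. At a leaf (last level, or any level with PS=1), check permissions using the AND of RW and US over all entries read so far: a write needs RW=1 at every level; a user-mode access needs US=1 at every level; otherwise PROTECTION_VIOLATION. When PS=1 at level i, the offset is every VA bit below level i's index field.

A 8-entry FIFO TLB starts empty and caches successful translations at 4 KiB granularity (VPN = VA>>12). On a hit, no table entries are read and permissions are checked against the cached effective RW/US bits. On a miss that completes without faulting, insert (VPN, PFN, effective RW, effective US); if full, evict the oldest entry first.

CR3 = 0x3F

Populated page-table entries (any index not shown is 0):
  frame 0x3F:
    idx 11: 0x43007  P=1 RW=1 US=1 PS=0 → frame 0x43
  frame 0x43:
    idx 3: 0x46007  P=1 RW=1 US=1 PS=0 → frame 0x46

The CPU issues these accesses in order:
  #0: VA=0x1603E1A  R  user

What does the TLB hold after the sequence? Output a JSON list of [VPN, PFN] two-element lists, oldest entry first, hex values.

Walk each access:
#0 VA=0x1603E1A (r,user):
  L0: frame=0x3F idx=11 entry=0x43007 [P=1 RW=1 US=1 PS=0]
  L1: frame=0x43 idx=3 entry=0x46007 [P=1 RW=1 US=1 PS=0]
  ✓ 0x46E1A  — 2 lookups

TLB: [["0x1603", "0x46"]]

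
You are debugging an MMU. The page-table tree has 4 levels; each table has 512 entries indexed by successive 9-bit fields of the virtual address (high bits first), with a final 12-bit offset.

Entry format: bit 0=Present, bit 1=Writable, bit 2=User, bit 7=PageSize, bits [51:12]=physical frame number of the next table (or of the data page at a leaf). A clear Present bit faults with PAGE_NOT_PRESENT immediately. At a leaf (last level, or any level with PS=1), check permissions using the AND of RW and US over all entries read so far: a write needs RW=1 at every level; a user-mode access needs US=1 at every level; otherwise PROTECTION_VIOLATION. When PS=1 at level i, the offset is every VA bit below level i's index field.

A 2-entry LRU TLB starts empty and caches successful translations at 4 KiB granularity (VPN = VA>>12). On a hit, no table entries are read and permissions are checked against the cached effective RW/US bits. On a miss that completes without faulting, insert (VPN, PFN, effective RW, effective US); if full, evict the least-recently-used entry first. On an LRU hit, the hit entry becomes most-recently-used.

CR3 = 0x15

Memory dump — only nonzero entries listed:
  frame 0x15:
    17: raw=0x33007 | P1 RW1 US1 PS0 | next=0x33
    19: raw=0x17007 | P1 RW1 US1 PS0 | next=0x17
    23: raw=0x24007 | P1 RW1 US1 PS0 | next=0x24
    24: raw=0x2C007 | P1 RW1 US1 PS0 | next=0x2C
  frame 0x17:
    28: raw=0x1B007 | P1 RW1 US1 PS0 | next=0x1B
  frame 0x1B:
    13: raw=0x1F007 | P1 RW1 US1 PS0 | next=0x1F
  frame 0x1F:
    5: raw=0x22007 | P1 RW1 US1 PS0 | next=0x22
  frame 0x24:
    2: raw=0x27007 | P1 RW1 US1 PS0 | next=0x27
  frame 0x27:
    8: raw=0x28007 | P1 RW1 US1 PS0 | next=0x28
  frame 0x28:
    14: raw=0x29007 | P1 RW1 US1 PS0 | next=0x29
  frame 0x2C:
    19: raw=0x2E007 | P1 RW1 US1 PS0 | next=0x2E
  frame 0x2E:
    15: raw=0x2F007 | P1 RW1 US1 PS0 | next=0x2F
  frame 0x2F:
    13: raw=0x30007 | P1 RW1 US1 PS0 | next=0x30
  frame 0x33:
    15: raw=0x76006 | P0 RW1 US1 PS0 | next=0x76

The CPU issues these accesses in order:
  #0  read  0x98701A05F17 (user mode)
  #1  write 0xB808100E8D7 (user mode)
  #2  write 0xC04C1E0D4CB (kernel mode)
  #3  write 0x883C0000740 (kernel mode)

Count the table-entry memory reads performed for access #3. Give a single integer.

Trace:
#0 VA=0x98701A05F17 (r,user):
  [0] read 0x15 idx=19: raw=0x17007 flags P=1 W=1 U=1 S=0
  [1] read 0x17 idx=28: raw=0x1B007 flags P=1 W=1 U=1 S=0
  [2] read 0x1B idx=13: raw=0x1F007 flags P=1 W=1 U=1 S=0
  [3] read 0x1F idx=5: raw=0x22007 flags P=1 W=1 U=1 S=0
  ✓ 0x22F17  — 4 lookups
#1 VA=0xB808100E8D7 (w,user):
  [0] read 0x15 idx=23: raw=0x24007 flags P=1 W=1 U=1 S=0
  [1] read 0x24 idx=2: raw=0x27007 flags P=1 W=1 U=1 S=0
  [2] read 0x27 idx=8: raw=0x28007 flags P=1 W=1 U=1 S=0
  [3] read 0x28 idx=14: raw=0x29007 flags P=1 W=1 U=1 S=0
  ✓ 0x298D7  — 4 lookups
#2 VA=0xC04C1E0D4CB (w,kernel):
  [0] read 0x15 idx=24: raw=0x2C007 flags P=1 W=1 U=1 S=0
  [1] read 0x2C idx=19: raw=0x2E007 flags P=1 W=1 U=1 S=0
  [2] read 0x2E idx=15: raw=0x2F007 flags P=1 W=1 U=1 S=0
  [3] read 0x2F idx=13: raw=0x30007 flags P=1 W=1 U=1 S=0
  ✓ 0x304CB  — 4 lookups
#3 VA=0x883C0000740 (w,kernel):
  [0] read 0x15 idx=17: raw=0x33007 flags P=1 W=1 U=1 S=0
  [1] read 0x33 idx=15: raw=0x76006 flags P=0 W=1 U=1 S=0
  ✗ PAGE_NOT_PRESENT  [2 reads]

Entries read for #3: 2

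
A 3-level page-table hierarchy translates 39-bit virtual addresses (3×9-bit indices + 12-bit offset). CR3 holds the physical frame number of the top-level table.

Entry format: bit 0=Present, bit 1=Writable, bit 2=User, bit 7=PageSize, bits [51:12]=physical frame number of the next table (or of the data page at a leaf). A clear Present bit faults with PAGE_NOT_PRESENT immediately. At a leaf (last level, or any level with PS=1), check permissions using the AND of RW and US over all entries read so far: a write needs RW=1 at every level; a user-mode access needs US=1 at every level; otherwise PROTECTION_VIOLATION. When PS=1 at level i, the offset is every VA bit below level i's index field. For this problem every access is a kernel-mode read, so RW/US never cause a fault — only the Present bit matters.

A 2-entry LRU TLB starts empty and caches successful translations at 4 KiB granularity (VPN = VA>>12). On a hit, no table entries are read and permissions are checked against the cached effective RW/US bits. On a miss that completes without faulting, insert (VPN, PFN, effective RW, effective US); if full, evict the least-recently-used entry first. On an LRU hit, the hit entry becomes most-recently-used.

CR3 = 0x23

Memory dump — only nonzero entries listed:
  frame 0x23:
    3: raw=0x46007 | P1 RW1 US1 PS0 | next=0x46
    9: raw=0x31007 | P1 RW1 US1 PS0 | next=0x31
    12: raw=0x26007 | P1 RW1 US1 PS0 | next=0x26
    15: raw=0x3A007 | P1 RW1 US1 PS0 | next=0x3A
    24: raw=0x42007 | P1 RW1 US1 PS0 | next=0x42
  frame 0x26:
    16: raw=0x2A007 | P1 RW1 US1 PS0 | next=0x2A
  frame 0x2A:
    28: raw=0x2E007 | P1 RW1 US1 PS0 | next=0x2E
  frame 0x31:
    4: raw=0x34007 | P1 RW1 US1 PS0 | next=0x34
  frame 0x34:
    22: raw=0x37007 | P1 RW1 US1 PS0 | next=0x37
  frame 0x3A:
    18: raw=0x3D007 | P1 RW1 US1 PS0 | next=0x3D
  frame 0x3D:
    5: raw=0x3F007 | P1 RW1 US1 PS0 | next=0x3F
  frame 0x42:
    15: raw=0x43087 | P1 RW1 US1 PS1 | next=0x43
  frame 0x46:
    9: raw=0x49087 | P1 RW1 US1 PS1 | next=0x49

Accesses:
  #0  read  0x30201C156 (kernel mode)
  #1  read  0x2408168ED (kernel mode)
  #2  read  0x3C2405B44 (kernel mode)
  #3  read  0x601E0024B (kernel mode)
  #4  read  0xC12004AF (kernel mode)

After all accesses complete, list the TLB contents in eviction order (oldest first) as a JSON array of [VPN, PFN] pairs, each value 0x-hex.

Walk each access:
#0 VA=0x30201C156 (r,kernel):
  L0: frame=0x23 idx=12 entry=0x26007 [P=1 RW=1 US=1 PS=0]
  L1: frame=0x26 idx=16 entry=0x2A007 [P=1 RW=1 US=1 PS=0]
  L2: frame=0x2A idx=28 entry=0x2E007 [P=1 RW=1 US=1 PS=0]
  ✓ 0x2E156  — 3 lookups
#1 VA=0x2408168ED (r,kernel):
  L0: frame=0x23 idx=9 entry=0x31007 [P=1 RW=1 US=1 PS=0]
  L1: frame=0x31 idx=4 entry=0x34007 [P=1 RW=1 US=1 PS=0]
  L2: frame=0x34 idx=22 entry=0x37007 [P=1 RW=1 US=1 PS=0]
  ✓ 0x378ED  — 3 lookups
#2 VA=0x3C2405B44 (r,kernel):
  L0: frame=0x23 idx=15 entry=0x3A007 [P=1 RW=1 US=1 PS=0]
  L1: frame=0x3A idx=18 entry=0x3D007 [P=1 RW=1 US=1 PS=0]
  L2: frame=0x3D idx=5 entry=0x3F007 [P=1 RW=1 US=1 PS=0]
  ✓ 0x3FB44  — 3 lookups
#3 VA=0x601E0024B (r,kernel):
  L0: frame=0x23 idx=24 entry=0x42007 [P=1 RW=1 US=1 PS=0]
  L1: frame=0x42 idx=15 entry=0x43087 [P=1 RW=1 US=1 PS=1]
  ✓ 0x4324B (huge @L1)  — 2 lookups
#4 VA=0xC12004AF (r,kernel):
  L0: frame=0x23 idx=3 entry=0x46007 [P=1 RW=1 US=1 PS=0]
  L1: frame=0x46 idx=9 entry=0x49087 [P=1 RW=1 US=1 PS=1]
  ✓ 0x494AF (huge @L1)  — 2 lookups

TLB: [["0x601E00", "0x43"], ["0xC1200", "0x49"]]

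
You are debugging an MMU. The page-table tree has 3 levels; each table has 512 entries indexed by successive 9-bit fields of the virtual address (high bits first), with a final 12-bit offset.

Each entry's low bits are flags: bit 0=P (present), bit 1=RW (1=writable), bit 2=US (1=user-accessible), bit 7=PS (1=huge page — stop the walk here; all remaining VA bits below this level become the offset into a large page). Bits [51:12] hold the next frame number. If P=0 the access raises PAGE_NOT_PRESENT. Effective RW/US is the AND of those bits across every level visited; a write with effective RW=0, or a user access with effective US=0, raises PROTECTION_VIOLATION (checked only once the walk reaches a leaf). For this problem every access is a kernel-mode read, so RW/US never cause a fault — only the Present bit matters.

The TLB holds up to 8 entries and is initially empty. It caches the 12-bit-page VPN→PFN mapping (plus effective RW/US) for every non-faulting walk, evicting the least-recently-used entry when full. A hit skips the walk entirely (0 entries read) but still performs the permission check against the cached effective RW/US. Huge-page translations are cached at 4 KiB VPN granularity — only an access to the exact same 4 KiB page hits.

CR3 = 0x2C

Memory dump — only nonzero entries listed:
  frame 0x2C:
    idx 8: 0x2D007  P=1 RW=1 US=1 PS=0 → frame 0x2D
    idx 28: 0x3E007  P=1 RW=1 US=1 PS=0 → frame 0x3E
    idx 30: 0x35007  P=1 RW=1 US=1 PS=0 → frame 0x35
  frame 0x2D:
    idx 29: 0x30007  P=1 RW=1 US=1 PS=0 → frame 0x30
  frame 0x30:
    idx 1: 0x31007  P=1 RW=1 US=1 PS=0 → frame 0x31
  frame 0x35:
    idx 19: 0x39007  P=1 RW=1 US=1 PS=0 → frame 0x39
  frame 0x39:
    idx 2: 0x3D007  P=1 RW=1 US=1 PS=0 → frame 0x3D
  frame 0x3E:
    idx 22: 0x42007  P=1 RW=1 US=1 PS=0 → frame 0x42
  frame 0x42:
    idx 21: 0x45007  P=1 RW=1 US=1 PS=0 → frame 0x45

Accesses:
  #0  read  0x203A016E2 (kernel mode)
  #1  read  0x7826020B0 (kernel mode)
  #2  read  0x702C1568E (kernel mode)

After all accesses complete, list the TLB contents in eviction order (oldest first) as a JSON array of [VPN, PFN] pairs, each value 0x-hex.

Walk each access:
#0 VA=0x203A016E2 (r,kernel):
  L0 @0x2C[8] → 0x2D007  P=1,RW=1,US=1,PS=0
  L1 @0x2D[29] → 0x30007  P=1,RW=1,US=1,PS=0
  L2 @0x30[1] → 0x31007  P=1,RW=1,US=1,PS=0
  ✓ 0x316E2  — 3 lookups
#1 VA=0x7826020B0 (r,kernel):
  L0 @0x2C[30] → 0x35007  P=1,RW=1,US=1,PS=0
  L1 @0x35[19] → 0x39007  P=1,RW=1,US=1,PS=0
  L2 @0x39[2] → 0x3D007  P=1,RW=1,US=1,PS=0
  ✓ 0x3D0B0  — 3 lookups
#2 VA=0x702C1568E (r,kernel):
  L0 @0x2C[28] → 0x3E007  P=1,RW=1,US=1,PS=0
  L1 @0x3E[22] → 0x42007  P=1,RW=1,US=1,PS=0
  L2 @0x42[21] → 0x45007  P=1,RW=1,US=1,PS=0
  ✓ 0x4568E  — 3 lookups

TLB: [["0x203A01", "0x31"], ["0x782602", "0x3D"], ["0x702C15", "0x45"]]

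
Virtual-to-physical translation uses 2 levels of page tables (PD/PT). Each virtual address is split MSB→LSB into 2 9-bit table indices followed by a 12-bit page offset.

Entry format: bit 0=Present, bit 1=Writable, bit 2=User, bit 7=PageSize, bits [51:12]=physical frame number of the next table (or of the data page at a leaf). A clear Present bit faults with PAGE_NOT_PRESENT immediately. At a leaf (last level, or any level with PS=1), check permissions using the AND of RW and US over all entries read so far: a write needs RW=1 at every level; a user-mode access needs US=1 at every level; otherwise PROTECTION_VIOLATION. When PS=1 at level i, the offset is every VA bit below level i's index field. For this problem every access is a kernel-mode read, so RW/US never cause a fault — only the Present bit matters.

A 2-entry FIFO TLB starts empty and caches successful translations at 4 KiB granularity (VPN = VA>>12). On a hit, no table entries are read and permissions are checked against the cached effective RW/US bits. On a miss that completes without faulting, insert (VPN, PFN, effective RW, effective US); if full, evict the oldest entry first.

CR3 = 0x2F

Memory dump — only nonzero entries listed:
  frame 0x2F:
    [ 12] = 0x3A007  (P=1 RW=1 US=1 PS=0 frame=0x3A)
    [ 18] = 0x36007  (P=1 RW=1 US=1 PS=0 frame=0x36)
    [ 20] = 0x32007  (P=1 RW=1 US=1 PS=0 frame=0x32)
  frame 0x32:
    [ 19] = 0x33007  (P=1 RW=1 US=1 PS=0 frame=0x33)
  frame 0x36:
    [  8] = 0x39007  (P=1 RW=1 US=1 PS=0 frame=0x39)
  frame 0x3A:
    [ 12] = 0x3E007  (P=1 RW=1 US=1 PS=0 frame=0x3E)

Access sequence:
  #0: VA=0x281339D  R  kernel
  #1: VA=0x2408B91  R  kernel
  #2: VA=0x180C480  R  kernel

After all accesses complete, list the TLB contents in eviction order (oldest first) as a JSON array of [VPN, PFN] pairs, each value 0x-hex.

Per-access translation:
#0 VA=0x281339D (r,kernel):
  L0: frame=0x2F idx=20 entry=0x32007 [P=1 RW=1 US=1 PS=0]
  L1: frame=0x32 idx=19 entry=0x33007 [P=1 RW=1 US=1 PS=0]
  ⇒ phys 0x3339D  [2 reads]
#1 VA=0x2408B91 (r,kernel):
  L0: frame=0x2F idx=18 entry=0x36007 [P=1 RW=1 US=1 PS=0]
  L1: frame=0x36 idx=8 entry=0x39007 [P=1 RW=1 US=1 PS=0]
  ⇒ phys 0x39B91  [2 reads]
#2 VA=0x180C480 (r,kernel):
  L0: frame=0x2F idx=12 entry=0x3A007 [P=1 RW=1 US=1 PS=0]
  L1: frame=0x3A idx=12 entry=0x3E007 [P=1 RW=1 US=1 PS=0]
  ⇒ phys 0x3E480  [2 reads]

TLB: [["0x2408", "0x39"], ["0x180C", "0x3E"]]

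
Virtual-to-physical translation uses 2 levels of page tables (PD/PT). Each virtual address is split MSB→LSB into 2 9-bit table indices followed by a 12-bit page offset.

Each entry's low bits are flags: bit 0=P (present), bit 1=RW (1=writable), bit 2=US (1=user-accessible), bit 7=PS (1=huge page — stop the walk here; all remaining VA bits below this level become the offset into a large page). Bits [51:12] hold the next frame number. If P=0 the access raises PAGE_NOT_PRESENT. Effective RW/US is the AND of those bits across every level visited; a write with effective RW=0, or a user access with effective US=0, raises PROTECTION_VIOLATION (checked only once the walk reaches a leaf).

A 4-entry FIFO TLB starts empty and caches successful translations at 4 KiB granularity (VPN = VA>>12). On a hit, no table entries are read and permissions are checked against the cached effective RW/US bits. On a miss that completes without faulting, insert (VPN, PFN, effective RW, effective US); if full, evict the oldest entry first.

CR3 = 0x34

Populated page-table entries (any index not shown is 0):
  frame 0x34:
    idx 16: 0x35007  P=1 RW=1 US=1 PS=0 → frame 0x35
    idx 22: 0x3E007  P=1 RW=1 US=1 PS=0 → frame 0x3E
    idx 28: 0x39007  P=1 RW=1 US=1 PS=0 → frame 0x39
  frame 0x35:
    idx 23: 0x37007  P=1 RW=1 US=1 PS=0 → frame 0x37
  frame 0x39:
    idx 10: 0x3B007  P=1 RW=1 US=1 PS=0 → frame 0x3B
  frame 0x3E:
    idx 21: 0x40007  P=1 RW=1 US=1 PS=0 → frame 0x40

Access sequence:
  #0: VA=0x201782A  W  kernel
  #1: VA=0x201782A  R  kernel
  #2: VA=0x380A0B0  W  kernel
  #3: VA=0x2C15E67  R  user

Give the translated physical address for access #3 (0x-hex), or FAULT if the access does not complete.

Walk each access:
#0 VA=0x201782A (w,kernel):
  L0 @0x34[16] → 0x35007  P=1,RW=1,US=1,PS=0
  L1 @0x35[23] → 0x37007  P=1,RW=1,US=1,PS=0
  ⇒ phys 0x3782A  [2 reads]
#1 VA=0x201782A (r,kernel):
  TLB hit vpn=0x2017 → PA=0x3782A
#2 VA=0x380A0B0 (w,kernel):
  L0 @0x34[28] → 0x39007  P=1,RW=1,US=1,PS=0
  L1 @0x39[10] → 0x3B007  P=1,RW=1,US=1,PS=0
  ⇒ phys 0x3B0B0  [2 reads]
#3 VA=0x2C15E67 (r,user):
  L0 @0x34[22] → 0x3E007  P=1,RW=1,US=1,PS=0
  L1 @0x3E[21] → 0x40007  P=1,RW=1,US=1,PS=0
  ⇒ phys 0x40E67  [2 reads]

Access #3 PA: 0x40E67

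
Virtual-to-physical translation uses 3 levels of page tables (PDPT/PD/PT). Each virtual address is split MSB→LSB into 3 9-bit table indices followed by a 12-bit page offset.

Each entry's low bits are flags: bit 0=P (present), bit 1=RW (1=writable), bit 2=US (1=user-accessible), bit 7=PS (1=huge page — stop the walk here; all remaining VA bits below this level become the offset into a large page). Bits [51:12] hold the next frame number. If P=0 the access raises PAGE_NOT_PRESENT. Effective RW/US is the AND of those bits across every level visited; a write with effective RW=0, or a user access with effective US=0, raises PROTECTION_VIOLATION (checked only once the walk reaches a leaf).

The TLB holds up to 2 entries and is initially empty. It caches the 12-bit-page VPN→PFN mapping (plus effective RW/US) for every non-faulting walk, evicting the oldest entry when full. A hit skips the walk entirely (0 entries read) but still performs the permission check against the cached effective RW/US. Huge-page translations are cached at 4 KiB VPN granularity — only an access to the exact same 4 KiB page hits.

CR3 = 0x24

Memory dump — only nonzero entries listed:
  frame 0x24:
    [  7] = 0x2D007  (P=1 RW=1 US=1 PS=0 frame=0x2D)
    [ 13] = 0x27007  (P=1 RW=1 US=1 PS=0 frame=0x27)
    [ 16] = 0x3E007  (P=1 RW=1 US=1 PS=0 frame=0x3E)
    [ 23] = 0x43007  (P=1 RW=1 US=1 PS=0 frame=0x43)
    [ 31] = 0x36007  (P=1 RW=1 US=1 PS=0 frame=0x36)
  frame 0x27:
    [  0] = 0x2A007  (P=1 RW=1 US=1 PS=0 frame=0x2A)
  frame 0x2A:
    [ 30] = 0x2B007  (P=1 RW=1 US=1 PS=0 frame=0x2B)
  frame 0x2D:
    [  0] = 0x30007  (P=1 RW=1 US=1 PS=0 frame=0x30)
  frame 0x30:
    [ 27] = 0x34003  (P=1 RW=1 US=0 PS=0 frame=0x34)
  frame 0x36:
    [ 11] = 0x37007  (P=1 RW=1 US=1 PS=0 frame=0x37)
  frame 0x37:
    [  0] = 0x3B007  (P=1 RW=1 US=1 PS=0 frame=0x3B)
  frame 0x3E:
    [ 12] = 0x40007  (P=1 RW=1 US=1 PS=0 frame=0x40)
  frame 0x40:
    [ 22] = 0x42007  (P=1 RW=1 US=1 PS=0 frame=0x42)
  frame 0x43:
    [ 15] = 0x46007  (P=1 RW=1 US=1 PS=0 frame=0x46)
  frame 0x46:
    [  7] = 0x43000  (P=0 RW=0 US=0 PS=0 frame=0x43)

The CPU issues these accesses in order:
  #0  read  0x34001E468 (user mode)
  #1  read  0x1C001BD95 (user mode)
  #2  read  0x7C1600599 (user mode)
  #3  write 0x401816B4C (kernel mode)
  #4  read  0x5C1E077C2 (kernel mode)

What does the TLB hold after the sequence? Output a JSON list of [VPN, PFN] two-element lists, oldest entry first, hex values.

Walk each access:
#0 VA=0x34001E468 (r,user):
  L0 @0x24[13] → 0x27007  P=1,RW=1,US=1,PS=0
  L1 @0x27[0] → 0x2A007  P=1,RW=1,US=1,PS=0
  L2 @0x2A[30] → 0x2B007  P=1,RW=1,US=1,PS=0
  ⇒ phys 0x2B468  [3 reads]
#1 VA=0x1C001BD95 (r,user):
  L0 @0x24[7] → 0x2D007  P=1,RW=1,US=1,PS=0
  L1 @0x2D[0] → 0x30007  P=1,RW=1,US=1,PS=0
  L2 @0x30[27] → 0x34003  P=1,RW=1,US=0,PS=0
  ⇒ fault: PROTECTION_VIOLATION  — 3 lookups
#2 VA=0x7C1600599 (r,user):
  L0 @0x24[31] → 0x36007  P=1,RW=1,US=1,PS=0
  L1 @0x36[11] → 0x37007  P=1,RW=1,US=1,PS=0
  L2 @0x37[0] → 0x3B007  P=1,RW=1,US=1,PS=0
  ⇒ phys 0x3B599  [3 reads]
#3 VA=0x401816B4C (w,kernel):
  L0 @0x24[16] → 0x3E007  P=1,RW=1,US=1,PS=0
  L1 @0x3E[12] → 0x40007  P=1,RW=1,US=1,PS=0
  L2 @0x40[22] → 0x42007  P=1,RW=1,US=1,PS=0
  ⇒ phys 0x42B4C  [3 reads]
#4 VA=0x5C1E077C2 (r,kernel):
  L0 @0x24[23] → 0x43007  P=1,RW=1,US=1,PS=0
  L1 @0x43[15] → 0x46007  P=1,RW=1,US=1,PS=0
  L2 @0x46[7] → 0x43000  P=0,RW=0,US=0,PS=0
  ⇒ fault: PAGE_NOT_PRESENT  — 3 lookups

TLB: [["0x7C1600", "0x3B"], ["0x401816", "0x42"]]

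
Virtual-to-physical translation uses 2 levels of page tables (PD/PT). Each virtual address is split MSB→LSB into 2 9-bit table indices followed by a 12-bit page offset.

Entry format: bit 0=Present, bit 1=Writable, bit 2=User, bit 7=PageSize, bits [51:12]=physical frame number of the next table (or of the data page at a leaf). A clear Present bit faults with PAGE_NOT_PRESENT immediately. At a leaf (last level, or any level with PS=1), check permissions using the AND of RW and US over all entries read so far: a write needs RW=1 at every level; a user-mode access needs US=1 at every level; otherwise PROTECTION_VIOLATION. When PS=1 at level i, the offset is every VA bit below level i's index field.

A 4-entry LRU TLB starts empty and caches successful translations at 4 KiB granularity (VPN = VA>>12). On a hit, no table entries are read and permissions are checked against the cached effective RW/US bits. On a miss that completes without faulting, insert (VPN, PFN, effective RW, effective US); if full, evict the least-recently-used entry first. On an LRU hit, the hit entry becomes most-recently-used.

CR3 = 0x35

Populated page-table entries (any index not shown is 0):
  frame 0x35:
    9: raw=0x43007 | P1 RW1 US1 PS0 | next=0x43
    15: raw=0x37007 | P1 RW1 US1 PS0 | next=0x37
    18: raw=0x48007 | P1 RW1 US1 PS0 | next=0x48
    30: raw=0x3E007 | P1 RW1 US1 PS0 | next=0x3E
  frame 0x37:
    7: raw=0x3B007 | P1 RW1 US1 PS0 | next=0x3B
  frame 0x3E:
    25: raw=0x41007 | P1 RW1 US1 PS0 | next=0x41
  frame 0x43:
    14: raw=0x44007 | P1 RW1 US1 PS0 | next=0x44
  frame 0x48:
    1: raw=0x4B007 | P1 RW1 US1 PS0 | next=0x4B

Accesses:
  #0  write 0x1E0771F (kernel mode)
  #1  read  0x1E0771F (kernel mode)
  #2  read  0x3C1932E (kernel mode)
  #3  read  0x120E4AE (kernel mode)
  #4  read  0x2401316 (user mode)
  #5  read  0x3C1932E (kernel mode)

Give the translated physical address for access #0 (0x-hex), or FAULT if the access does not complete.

Per-access translation:
#0 VA=0x1E0771F (w,kernel):
  [0] read 0x35 idx=15: raw=0x37007 flags P=1 W=1 U=1 S=0
  [1] read 0x37 idx=7: raw=0x3B007 flags P=1 W=1 U=1 S=0
  ✓ 0x3B71F  — 2 lookups
#1 VA=0x1E0771F (r,kernel):
  TLB hit vpn=0x1E07 → PA=0x3B71F
#2 VA=0x3C1932E (r,kernel):
  [0] read 0x35 idx=30: raw=0x3E007 flags P=1 W=1 U=1 S=0
  [1] read 0x3E idx=25: raw=0x41007 flags P=1 W=1 U=1 S=0
  ✓ 0x4132E  — 2 lookups
#3 VA=0x120E4AE (r,kernel):
  [0] read 0x35 idx=9: raw=0x43007 flags P=1 W=1 U=1 S=0
  [1] read 0x43 idx=14: raw=0x44007 flags P=1 W=1 U=1 S=0
  ✓ 0x444AE  — 2 lookups
#4 VA=0x2401316 (r,user):
  [0] read 0x35 idx=18: raw=0x48007 flags P=1 W=1 U=1 S=0
  [1] read 0x48 idx=1: raw=0x4B007 flags P=1 W=1 U=1 S=0
  ✓ 0x4B316  — 2 lookups
#5 VA=0x3C1932E (r,kernel):
  TLB hit vpn=0x3C19 → PA=0x4132E

Access #0 PA: 0x3B71F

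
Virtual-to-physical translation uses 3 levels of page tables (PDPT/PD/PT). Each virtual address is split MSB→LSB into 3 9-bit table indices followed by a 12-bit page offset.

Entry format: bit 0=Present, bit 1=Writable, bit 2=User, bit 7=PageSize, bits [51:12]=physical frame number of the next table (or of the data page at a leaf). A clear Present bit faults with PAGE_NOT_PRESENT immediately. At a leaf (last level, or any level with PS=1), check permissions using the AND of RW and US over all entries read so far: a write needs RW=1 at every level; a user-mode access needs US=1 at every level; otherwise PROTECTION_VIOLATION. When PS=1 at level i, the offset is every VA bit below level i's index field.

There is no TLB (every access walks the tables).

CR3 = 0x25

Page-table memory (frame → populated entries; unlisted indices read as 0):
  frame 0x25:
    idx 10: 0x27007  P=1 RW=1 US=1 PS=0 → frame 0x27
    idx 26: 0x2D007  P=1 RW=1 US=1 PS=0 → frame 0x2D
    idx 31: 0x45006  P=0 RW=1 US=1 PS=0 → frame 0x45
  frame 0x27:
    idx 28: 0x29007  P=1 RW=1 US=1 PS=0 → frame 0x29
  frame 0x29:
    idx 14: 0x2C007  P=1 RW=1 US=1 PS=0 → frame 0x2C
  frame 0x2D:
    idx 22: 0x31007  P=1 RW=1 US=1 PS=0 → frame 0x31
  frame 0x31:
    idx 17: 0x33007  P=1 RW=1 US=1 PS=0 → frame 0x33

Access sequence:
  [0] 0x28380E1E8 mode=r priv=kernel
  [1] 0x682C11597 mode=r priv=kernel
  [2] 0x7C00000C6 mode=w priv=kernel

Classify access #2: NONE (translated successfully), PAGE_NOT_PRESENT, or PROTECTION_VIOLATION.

Per-access translation:
#0 VA=0x28380E1E8 (r,kernel):
  [0] read 0x25 idx=10: raw=0x27007 flags P=1 W=1 U=1 S=0
  [1] read 0x27 idx=28: raw=0x29007 flags P=1 W=1 U=1 S=0
  [2] read 0x29 idx=14: raw=0x2C007 flags P=1 W=1 U=1 S=0
  ✓ 0x2C1E8  — 3 lookups
#1 VA=0x682C11597 (r,kernel):
  [0] read 0x25 idx=26: raw=0x2D007 flags P=1 W=1 U=1 S=0
  [1] read 0x2D idx=22: raw=0x31007 flags P=1 W=1 U=1 S=0
  [2] read 0x31 idx=17: raw=0x33007 flags P=1 W=1 U=1 S=0
  ✓ 0x33597  — 3 lookups
#2 VA=0x7C00000C6 (w,kernel):
  [0] read 0x25 idx=31: raw=0x45006 flags P=0 W=1 U=1 S=0
  ⇒ fault: PAGE_NOT_PRESENT  — 1 lookups

Access #2 fault: PAGE_NOT_PRESENT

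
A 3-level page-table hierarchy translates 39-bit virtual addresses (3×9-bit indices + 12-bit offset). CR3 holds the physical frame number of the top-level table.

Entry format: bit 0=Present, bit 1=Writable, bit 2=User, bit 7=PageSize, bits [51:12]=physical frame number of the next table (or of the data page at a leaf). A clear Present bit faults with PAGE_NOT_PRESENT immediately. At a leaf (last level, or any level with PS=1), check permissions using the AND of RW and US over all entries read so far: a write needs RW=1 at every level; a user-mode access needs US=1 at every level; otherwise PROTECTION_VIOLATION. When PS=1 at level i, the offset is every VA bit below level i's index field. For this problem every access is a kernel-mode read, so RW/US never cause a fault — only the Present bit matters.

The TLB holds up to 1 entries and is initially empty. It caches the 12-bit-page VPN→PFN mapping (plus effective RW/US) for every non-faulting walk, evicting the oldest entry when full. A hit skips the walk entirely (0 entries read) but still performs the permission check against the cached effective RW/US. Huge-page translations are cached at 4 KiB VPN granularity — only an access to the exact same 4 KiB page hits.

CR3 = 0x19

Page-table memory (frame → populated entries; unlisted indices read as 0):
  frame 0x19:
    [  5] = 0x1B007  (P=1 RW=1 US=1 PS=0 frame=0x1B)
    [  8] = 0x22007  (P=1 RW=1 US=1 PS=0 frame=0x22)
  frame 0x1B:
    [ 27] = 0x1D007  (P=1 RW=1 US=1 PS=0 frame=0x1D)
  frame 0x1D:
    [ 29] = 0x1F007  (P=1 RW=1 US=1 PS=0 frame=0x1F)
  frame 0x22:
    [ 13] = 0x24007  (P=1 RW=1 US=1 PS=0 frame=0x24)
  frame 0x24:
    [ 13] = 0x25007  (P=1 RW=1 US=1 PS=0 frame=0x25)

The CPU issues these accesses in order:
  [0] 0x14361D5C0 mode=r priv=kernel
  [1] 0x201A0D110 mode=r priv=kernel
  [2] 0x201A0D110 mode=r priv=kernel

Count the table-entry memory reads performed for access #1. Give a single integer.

Walk each access:
#0 VA=0x14361D5C0 (r,kernel):
  lvl0: tbl 0x19, slot 5 ⇒ 0x1B007 (P1/RW1/US1/PS0)
  lvl1: tbl 0x1B, slot 27 ⇒ 0x1D007 (P1/RW1/US1/PS0)
  lvl2: tbl 0x1D, slot 29 ⇒ 0x1F007 (P1/RW1/US1/PS0)
  ✓ 0x1F5C0  — 3 lookups
#1 VA=0x201A0D110 (r,kernel):
  lvl0: tbl 0x19, slot 8 ⇒ 0x22007 (P1/RW1/US1/PS0)
  lvl1: tbl 0x22, slot 13 ⇒ 0x24007 (P1/RW1/US1/PS0)
  lvl2: tbl 0x24, slot 13 ⇒ 0x25007 (P1/RW1/US1/PS0)
  ✓ 0x25110  — 3 lookups
#2 VA=0x201A0D110 (r,kernel):
  TLB hit vpn=0x201A0D → PA=0x25110

Entries read for #1: 3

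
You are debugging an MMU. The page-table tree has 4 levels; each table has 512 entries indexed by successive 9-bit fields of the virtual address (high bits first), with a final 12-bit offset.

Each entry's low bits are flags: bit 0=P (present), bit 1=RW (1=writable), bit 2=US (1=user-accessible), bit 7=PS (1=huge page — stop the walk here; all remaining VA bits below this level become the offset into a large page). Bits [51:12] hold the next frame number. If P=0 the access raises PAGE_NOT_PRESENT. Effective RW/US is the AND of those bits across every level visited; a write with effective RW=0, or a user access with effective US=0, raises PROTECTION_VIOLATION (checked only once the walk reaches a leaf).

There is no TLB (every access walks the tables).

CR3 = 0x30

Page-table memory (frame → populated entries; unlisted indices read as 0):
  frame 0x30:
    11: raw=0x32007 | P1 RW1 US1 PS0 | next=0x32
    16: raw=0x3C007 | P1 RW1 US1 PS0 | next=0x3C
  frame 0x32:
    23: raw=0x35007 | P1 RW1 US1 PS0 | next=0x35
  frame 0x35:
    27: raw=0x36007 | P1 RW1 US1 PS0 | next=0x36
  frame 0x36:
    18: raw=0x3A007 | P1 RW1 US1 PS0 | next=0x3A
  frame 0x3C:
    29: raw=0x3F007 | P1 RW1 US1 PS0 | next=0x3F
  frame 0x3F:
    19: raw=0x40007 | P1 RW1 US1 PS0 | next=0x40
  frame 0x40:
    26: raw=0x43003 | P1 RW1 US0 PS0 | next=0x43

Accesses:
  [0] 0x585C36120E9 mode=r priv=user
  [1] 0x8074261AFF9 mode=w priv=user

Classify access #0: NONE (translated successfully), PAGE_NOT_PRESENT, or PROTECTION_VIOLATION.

Trace:
#0 VA=0x585C36120E9 (r,user):
  lvl0: tbl 0x30, slot 11 ⇒ 0x32007 (P1/RW1/US1/PS0)
  lvl1: tbl 0x32, slot 23 ⇒ 0x35007 (P1/RW1/US1/PS0)
  lvl2: tbl 0x35, slot 27 ⇒ 0x36007 (P1/RW1/US1/PS0)
  lvl3: tbl 0x36, slot 18 ⇒ 0x3A007 (P1/RW1/US1/PS0)
  ⇒ phys 0x3A0E9  [4 reads]
#1 VA=0x8074261AFF9 (w,user):
  lvl0: tbl 0x30, slot 16 ⇒ 0x3C007 (P1/RW1/US1/PS0)
  lvl1: tbl 0x3C, slot 29 ⇒ 0x3F007 (P1/RW1/US1/PS0)
  lvl2: tbl 0x3F, slot 19 ⇒ 0x40007 (P1/RW1/US1/PS0)
  lvl3: tbl 0x40, slot 26 ⇒ 0x43003 (P1/RW1/US0/PS0)
  ⇒ fault: PROTECTION_VIOLATION  — 4 lookups

Access #0 fault: NONE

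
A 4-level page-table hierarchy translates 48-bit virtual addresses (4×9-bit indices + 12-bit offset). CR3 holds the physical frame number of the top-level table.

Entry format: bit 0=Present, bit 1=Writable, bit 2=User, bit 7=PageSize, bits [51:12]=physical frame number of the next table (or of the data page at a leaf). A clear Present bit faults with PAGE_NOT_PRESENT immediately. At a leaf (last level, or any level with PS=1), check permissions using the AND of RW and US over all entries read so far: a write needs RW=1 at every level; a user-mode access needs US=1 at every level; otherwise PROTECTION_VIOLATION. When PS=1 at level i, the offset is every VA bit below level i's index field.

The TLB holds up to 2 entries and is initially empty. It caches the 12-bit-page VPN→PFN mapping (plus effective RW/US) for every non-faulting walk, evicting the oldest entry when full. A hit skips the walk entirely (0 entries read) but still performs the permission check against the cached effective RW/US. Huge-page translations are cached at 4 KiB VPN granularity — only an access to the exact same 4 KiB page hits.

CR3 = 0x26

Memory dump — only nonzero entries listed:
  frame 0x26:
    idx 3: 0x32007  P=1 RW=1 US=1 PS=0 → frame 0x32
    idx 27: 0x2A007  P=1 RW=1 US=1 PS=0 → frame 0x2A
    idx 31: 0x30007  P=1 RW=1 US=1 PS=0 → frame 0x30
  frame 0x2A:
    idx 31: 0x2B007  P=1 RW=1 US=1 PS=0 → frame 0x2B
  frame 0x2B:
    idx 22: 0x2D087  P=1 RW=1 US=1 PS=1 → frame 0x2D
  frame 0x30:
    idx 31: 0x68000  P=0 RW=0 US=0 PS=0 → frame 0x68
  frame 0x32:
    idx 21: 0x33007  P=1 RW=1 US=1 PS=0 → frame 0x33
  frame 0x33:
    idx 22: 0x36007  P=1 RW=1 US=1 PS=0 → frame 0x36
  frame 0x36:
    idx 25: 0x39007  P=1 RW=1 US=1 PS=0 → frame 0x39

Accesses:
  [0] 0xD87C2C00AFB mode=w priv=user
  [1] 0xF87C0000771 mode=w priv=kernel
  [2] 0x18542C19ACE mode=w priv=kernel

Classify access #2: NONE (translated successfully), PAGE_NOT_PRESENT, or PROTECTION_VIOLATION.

Trace:
#0 VA=0xD87C2C00AFB (w,user):
  [0] read 0x26 idx=27: raw=0x2A007 flags P=1 W=1 U=1 S=0
  [1] read 0x2A idx=31: raw=0x2B007 flags P=1 W=1 U=1 S=0
  [2] read 0x2B idx=22: raw=0x2D087 flags P=1 W=1 U=1 S=1
  → PA=0x2DAFB (huge @L2)  (3 entries read)
#1 VA=0xF87C0000771 (w,kernel):
  [0] read 0x26 idx=31: raw=0x30007 flags P=1 W=1 U=1 S=0
  [1] read 0x30 idx=31: raw=0x68000 flags P=0 W=0 U=0 S=0
  ⇒ fault: PAGE_NOT_PRESENT  — 2 lookups
#2 VA=0x18542C19ACE (w,kernel):
  [0] read 0x26 idx=3: raw=0x32007 flags P=1 W=1 U=1 S=0
  [1] read 0x32 idx=21: raw=0x33007 flags P=1 W=1 U=1 S=0
  [2] read 0x33 idx=22: raw=0x36007 flags P=1 W=1 U=1 S=0
  [3] read 0x36 idx=25: raw=0x39007 flags P=1 W=1 U=1 S=0
  → PA=0x39ACE  (4 entries read)

Access #2 fault: NONE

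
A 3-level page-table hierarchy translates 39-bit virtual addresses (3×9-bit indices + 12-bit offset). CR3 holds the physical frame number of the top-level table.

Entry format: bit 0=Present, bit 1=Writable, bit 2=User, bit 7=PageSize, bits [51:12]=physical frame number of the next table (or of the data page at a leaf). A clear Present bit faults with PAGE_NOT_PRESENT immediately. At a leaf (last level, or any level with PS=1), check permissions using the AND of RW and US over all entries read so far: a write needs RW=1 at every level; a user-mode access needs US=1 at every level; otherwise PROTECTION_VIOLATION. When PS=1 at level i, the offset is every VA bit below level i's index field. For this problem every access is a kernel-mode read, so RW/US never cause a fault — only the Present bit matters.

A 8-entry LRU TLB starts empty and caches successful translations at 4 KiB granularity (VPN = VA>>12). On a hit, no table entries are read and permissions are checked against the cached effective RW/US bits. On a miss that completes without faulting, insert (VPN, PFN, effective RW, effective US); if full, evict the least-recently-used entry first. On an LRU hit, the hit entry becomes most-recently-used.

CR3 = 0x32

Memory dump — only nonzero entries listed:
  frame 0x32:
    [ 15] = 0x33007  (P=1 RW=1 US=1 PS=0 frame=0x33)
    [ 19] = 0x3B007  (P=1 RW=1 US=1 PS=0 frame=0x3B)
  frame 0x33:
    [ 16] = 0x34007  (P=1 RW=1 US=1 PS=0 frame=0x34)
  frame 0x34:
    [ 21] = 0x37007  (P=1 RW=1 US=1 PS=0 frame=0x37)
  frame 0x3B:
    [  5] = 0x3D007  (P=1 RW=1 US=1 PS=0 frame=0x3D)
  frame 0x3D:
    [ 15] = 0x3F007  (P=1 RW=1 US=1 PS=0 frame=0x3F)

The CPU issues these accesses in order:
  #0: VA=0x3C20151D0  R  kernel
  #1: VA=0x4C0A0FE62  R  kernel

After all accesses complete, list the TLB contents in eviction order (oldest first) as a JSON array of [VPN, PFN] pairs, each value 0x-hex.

Per-access translation:
#0 VA=0x3C20151D0 (r,kernel):
  L0 @0x32[15] → 0x33007  P=1,RW=1,US=1,PS=0
  L1 @0x33[16] → 0x34007  P=1,RW=1,US=1,PS=0
  L2 @0x34[21] → 0x37007  P=1,RW=1,US=1,PS=0
  ✓ 0x371D0  — 3 lookups
#1 VA=0x4C0A0FE62 (r,kernel):
  L0 @0x32[19] → 0x3B007  P=1,RW=1,US=1,PS=0
  L1 @0x3B[5] → 0x3D007  P=1,RW=1,US=1,PS=0
  L2 @0x3D[15] → 0x3F007  P=1,RW=1,US=1,PS=0
  ✓ 0x3FE62  — 3 lookups

TLB: [["0x3C2015", "0x37"], ["0x4C0A0F", "0x3F"]]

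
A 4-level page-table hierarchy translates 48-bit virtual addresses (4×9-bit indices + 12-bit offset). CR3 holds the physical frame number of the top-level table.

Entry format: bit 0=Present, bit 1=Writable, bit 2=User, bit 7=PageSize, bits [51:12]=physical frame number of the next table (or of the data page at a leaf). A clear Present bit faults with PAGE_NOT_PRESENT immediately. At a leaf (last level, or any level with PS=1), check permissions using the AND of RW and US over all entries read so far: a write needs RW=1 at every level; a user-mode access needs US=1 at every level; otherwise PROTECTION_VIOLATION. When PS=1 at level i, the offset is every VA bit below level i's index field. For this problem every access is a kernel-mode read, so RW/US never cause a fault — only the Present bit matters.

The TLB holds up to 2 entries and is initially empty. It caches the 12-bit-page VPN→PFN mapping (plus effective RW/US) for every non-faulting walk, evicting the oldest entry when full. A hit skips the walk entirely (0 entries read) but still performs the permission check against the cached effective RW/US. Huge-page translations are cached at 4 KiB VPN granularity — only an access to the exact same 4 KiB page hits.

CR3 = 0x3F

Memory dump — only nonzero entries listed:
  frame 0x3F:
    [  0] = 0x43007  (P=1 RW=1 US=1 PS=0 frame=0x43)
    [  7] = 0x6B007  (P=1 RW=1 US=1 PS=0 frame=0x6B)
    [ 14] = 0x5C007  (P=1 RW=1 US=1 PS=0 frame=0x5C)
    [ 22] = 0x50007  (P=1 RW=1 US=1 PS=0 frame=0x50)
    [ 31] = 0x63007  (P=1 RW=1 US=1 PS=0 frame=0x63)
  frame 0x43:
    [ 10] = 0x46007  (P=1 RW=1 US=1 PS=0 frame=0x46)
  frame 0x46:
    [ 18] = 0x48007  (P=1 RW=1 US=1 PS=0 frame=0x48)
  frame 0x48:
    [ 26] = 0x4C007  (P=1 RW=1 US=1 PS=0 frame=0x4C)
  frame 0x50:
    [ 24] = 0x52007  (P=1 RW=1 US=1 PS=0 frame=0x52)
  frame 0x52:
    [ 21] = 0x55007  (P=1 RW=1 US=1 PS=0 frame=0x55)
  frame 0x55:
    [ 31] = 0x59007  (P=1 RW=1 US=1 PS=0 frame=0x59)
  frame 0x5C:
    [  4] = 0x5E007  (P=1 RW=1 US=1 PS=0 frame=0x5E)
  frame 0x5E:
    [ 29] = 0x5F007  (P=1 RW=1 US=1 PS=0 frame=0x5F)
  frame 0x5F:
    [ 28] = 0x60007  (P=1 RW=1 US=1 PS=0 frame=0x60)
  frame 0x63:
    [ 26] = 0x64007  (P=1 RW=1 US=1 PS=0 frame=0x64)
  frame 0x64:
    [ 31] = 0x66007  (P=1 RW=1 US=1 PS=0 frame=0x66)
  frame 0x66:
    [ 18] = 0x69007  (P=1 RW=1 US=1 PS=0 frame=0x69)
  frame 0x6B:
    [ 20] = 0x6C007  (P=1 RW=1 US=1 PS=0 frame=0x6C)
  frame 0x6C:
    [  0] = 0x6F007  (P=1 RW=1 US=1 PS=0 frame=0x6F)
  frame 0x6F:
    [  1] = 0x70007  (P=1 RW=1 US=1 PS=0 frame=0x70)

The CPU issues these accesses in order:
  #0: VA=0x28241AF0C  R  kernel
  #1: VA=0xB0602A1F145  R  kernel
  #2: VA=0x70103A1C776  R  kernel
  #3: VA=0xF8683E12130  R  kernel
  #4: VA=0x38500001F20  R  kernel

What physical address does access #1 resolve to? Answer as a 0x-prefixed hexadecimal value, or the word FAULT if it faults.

Trace:
#0 VA=0x28241AF0C (r,kernel):
  [0] read 0x3F idx=0: raw=0x43007 flags P=1 W=1 U=1 S=0
  [1] read 0x43 idx=10: raw=0x46007 flags P=1 W=1 U=1 S=0
  [2] read 0x46 idx=18: raw=0x48007 flags P=1 W=1 U=1 S=0
  [3] read 0x48 idx=26: raw=0x4C007 flags P=1 W=1 U=1 S=0
  → PA=0x4CF0C  (4 entries read)
#1 VA=0xB0602A1F145 (r,kernel):
  [0] read 0x3F idx=22: raw=0x50007 flags P=1 W=1 U=1 S=0
  [1] read 0x50 idx=24: raw=0x52007 flags P=1 W=1 U=1 S=0
  [2] read 0x52 idx=21: raw=0x55007 flags P=1 W=1 U=1 S=0
  [3] read 0x55 idx=31: raw=0x59007 flags P=1 W=1 U=1 S=0
  → PA=0x59145  (4 entries read)
#2 VA=0x70103A1C776 (r,kernel):
  [0] read 0x3F idx=14: raw=0x5C007 flags P=1 W=1 U=1 S=0
  [1] read 0x5C idx=4: raw=0x5E007 flags P=1 W=1 U=1 S=0
  [2] read 0x5E idx=29: raw=0x5F007 flags P=1 W=1 U=1 S=0
  [3] read 0x5F idx=28: raw=0x60007 flags P=1 W=1 U=1 S=0
  → PA=0x60776  (4 entries read)
#3 VA=0xF8683E12130 (r,kernel):
  [0] read 0x3F idx=31: raw=0x63007 flags P=1 W=1 U=1 S=0
  [1] read 0x63 idx=26: raw=0x64007 flags P=1 W=1 U=1 S=0
  [2] read 0x64 idx=31: raw=0x66007 flags P=1 W=1 U=1 S=0
  [3] read 0x66 idx=18: raw=0x69007 flags P=1 W=1 U=1 S=0
  → PA=0x69130  (4 entries read)
#4 VA=0x38500001F20 (r,kernel):
  [0] read 0x3F idx=7: raw=0x6B007 flags P=1 W=1 U=1 S=0
  [1] read 0x6B idx=20: raw=0x6C007 flags P=1 W=1 U=1 S=0
  [2] read 0x6C idx=0: raw=0x6F007 flags P=1 W=1 U=1 S=0
  [3] read 0x6F idx=1: raw=0x70007 flags P=1 W=1 U=1 S=0
  → PA=0x70F20  (4 entries read)

Access #1 PA: 0x59145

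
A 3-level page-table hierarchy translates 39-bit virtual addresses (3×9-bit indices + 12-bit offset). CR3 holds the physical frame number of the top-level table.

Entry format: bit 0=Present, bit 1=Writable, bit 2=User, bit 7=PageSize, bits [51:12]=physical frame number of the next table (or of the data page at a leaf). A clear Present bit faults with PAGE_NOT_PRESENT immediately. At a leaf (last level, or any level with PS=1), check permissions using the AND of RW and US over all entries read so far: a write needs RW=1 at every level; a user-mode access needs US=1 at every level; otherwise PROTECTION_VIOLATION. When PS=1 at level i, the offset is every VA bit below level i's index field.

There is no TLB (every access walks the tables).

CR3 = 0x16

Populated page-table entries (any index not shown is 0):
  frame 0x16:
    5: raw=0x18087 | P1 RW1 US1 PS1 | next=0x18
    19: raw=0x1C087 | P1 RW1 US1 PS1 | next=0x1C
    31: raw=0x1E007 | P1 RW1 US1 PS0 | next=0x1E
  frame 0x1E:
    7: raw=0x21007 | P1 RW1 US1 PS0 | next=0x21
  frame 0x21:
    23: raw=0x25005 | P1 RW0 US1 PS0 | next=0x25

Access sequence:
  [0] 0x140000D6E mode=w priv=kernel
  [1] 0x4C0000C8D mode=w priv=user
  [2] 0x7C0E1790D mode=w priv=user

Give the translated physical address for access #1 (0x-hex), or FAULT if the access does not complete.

Trace:
#0 VA=0x140000D6E (w,kernel):
  [0] read 0x16 idx=5: raw=0x18087 flags P=1 W=1 U=1 S=1
  ✓ 0x18D6E (huge @L0)  — 1 lookups
#1 VA=0x4C0000C8D (w,user):
  [0] read 0x16 idx=19: raw=0x1C087 flags P=1 W=1 U=1 S=1
  ✓ 0x1CC8D (huge @L0)  — 1 lookups
#2 VA=0x7C0E1790D (w,user):
  [0] read 0x16 idx=31: raw=0x1E007 flags P=1 W=1 U=1 S=0
  [1] read 0x1E idx=7: raw=0x21007 flags P=1 W=1 U=1 S=0
  [2] read 0x21 idx=23: raw=0x25005 flags P=1 W=0 U=1 S=0
  → PROTECTION_VIOLATION  (3 entries read)

Access #1 PA: 0x1CC8D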